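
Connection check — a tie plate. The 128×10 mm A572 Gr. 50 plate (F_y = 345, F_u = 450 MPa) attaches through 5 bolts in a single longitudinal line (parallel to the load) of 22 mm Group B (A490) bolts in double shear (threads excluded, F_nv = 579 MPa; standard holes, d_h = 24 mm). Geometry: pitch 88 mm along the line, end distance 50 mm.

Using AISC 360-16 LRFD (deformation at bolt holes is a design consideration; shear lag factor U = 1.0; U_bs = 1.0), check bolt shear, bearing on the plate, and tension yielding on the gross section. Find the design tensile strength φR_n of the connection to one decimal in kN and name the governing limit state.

Bolt shear: A_b = π(22)²/4 = 380.13 mm². φR_n = 0.75 × 579 × 380.13 × 5 × 2 = 1650.7 kN.
Bearing (10 mm plate, F_u = 450 MPa): end bolts L_c = 50 − 24/2 = 38, R_n = min(1.2×38×10×450, 2.4×22×10×450) = 205.2 kN/bolt; interior L_c = 88 − 24 = 64, R_n = 237.6 kN/bolt. φR_n = 0.75 × (1×205.2 + 4×237.6) = 866.7 kN.
Tension yield (gross): A_g = 128×10 = 1280 mm². φR_n = 0.90 × 345 × 1280 = 397.4 kN.
Governing: min(1650.7, 866.7, 397.4) = 397.4 kN → gross-section yield.

397.4 kN (gross-section yield governs)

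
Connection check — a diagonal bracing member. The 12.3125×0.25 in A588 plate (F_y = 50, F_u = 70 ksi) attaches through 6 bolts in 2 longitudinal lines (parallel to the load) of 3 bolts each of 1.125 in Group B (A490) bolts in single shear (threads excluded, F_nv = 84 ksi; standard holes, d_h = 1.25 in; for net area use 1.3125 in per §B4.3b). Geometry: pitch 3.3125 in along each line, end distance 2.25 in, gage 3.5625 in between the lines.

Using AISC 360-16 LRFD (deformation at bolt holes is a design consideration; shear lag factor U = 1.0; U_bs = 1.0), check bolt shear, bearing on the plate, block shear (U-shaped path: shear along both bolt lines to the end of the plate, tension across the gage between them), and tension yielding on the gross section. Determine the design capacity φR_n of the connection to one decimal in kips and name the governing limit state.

Bolt shear: A_b = π(1.125)²/4 = 0.99402 in². φR_n = 0.75 × 84 × 0.99402 × 6 × 1 = 375.7 kips.
Bearing (0.25 in plate, F_u = 70 ksi): end bolts L_c = 2.25 − 1.25/2 = 1.625, R_n = min(1.2×1.625×0.25×70, 2.4×1.125×0.25×70) = 34.125 kips/bolt; interior L_c = 3.3125 − 1.25 = 2.0625, R_n = 43.313 kips/bolt. φR_n = 0.75 × (2×34.125 + 4×43.313) = 181.1 kips.
Block shear: shear path 2×[2.25+2×3.3125] = 2×8.875 in, A_gv = 4.4375, A_nv = 2×(8.875 − 2.5×1.3125)×0.25 = 2.7969 in²; tension across gage: (3.5625 − 1×1.3125)×0.25 = 0.5625 in². R_n = min(0.6×70×2.7969, 0.6×50×4.4375) + 1.0×70×0.5625 = min(117.47, 133.13) + 39.375 = 156.85 kips. φR_n = 0.75 × 156.85 = 117.6 kips.
Tension yield (gross): A_g = 12.3125×0.25 = 3.0781 in². φR_n = 0.90 × 50 × 3.0781 = 138.5 kips.
Governing: min(375.7, 181.1, 117.6, 138.5) = 117.6 kips → block shear.

117.6 kips (block shear governs)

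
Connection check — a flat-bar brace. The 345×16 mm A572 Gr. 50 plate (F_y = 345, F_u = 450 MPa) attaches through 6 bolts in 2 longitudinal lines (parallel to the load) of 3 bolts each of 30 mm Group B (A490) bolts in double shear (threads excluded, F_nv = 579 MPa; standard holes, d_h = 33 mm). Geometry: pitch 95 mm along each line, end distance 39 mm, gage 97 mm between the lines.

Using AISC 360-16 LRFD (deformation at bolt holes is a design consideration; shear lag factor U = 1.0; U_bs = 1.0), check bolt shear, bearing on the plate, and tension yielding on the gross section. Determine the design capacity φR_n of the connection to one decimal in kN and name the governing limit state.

1714.0 kN (gross-section yield governs)

Bolt shear: A_b = π(30)²/4 = 706.86 mm². φR_n = 0.75 × 579 × 706.86 × 6 × 2 = 3683.4 kN.
Bearing (16 mm plate, F_u = 450 MPa): end bolts L_c = 39 − 33/2 = 22.5, R_n = min(1.2×22.5×16×450, 2.4×30×16×450) = 194.4 kN/bolt; interior L_c = 95 − 33 = 62, R_n = 518.4 kN/bolt. φR_n = 0.75 × (2×194.4 + 4×518.4) = 1846.8 kN.
Tension yield (gross): A_g = 345×16 = 5520 mm². φR_n = 0.90 × 345 × 5520 = 1714.0 kN.
Governing: min(3683.4, 1846.8, 1714.0) = 1714.0 kN → gross-section yield.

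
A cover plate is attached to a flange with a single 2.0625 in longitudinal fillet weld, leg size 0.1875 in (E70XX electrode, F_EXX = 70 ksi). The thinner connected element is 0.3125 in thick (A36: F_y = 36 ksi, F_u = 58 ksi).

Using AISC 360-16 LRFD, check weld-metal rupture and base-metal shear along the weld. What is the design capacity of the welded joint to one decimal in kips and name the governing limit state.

8.6 kips (weld metal governs)

Weld metal: throat = 0.707×0.1875 = 0.13256 in, L = 2.0625 in. φR_n = 0.75 × 0.6 × 70 × 0.13256 × 2.0625 = 8.6 kips.
Base metal shear (0.3125 in plate): yield φR_n = 1.0×0.6×36×0.3125×2.0625 = 13.9 kips; rupture φR_n = 0.75×0.6×58×0.3125×2.0625 = 16.8 kips; take 13.9 kips (yield).
Governing: min(8.6, 13.9) = 8.6 kips → weld metal.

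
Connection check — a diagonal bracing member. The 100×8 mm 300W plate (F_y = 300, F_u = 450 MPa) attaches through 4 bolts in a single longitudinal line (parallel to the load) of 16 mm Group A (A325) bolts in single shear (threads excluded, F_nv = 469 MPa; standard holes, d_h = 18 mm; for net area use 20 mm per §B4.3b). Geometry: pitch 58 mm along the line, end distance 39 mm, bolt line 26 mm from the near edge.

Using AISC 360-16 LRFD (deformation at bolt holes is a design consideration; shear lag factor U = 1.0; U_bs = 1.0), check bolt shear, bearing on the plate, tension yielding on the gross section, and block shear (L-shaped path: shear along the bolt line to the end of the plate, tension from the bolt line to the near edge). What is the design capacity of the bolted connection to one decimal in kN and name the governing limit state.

216.0 kN (gross-section yield governs)

Bolt shear: A_b = π(16)²/4 = 201.06 mm². φR_n = 0.75 × 469 × 201.06 × 4 × 1 = 282.9 kN.
Bearing (8 mm plate, F_u = 450 MPa): end bolts L_c = 39 − 18/2 = 30, R_n = min(1.2×30×8×450, 2.4×16×8×450) = 129.6 kN/bolt; interior L_c = 58 − 18 = 40, R_n = 138.24 kN/bolt. φR_n = 0.75 × (1×129.6 + 3×138.24) = 408.2 kN.
Tension yield (gross): A_g = 100×8 = 800 mm². φR_n = 0.90 × 300 × 800 = 216.0 kN.
Block shear: shear path 1×[39+3×58] = 1×213 mm, A_gv = 1704, A_nv = 1×(213 − 3.5×20)×8 = 1144 mm²; tension to near edge: (26 − 0.5×20)×8 = 128 mm². R_n = min(0.6×450×1144, 0.6×300×1704) + 1.0×450×128 = min(308.88, 306.72) + 57.6 = 364.32 kN. φR_n = 0.75 × 364.32 = 273.2 kN.
Governing: min(282.9, 408.2, 216.0, 273.2) = 216.0 kN → gross-section yield.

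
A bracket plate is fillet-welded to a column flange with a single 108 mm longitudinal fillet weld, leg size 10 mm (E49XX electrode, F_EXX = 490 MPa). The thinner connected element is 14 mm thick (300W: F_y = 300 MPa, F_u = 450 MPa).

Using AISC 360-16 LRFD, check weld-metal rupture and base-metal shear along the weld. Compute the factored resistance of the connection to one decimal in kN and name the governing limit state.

Weld metal: throat = 0.707×10 = 7.07 mm, L = 108 mm. φR_n = 0.75 × 0.6 × 490 × 7.07 × 108 = 168.4 kN.
Base metal shear (14 mm plate): yield φR_n = 1.0×0.6×300×14×108 = 272.2 kN; rupture φR_n = 0.75×0.6×450×14×108 = 306.2 kN; take 272.2 kN (yield).
Governing: min(168.4, 272.2) = 168.4 kN → weld metal.

168.4 kN (weld metal governs)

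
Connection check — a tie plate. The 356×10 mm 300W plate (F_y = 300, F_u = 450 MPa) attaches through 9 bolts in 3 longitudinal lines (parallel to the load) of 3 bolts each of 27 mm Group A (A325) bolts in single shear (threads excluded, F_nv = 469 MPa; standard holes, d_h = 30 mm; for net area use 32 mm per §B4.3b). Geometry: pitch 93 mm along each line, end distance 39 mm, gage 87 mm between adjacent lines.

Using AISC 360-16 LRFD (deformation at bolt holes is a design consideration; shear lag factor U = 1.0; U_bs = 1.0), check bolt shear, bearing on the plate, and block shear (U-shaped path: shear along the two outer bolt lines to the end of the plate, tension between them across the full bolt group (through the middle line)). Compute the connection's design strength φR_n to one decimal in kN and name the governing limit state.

958.5 kN (block shear governs)

Bolt shear: A_b = π(27)²/4 = 572.56 mm². φR_n = 0.75 × 469 × 572.56 × 9 × 1 = 1812.6 kN.
Bearing (10 mm plate, F_u = 450 MPa): end bolts L_c = 39 − 30/2 = 24, R_n = min(1.2×24×10×450, 2.4×27×10×450) = 129.6 kN/bolt; interior L_c = 93 − 30 = 63, R_n = 291.6 kN/bolt. φR_n = 0.75 × (3×129.6 + 6×291.6) = 1603.8 kN.
Block shear: shear path 2×[39+2×93] = 2×225 mm, A_gv = 4500, A_nv = 2×(225 − 2.5×32)×10 = 2900 mm²; tension across gage: (174 − 2×32)×10 = 1100 mm². R_n = min(0.6×450×2900, 0.6×300×4500) + 1.0×450×1100 = min(783, 810) + 495 = 1278 kN. φR_n = 0.75 × 1278 = 958.5 kN.
Governing: min(1812.6, 1603.8, 958.5) = 958.5 kN → block shear.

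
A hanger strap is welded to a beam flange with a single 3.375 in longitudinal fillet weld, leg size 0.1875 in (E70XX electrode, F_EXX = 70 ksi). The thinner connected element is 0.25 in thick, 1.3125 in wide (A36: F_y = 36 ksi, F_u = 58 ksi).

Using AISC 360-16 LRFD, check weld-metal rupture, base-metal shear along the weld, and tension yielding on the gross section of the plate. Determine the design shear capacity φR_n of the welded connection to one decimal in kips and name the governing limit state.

Weld metal: throat = 0.707×0.1875 = 0.13256 in, L = 3.375 in. φR_n = 0.75 × 0.6 × 70 × 0.13256 × 3.375 = 14.1 kips.
Base metal shear (0.25 in plate): yield φR_n = 1.0×0.6×36×0.25×3.375 = 18.2 kips; rupture φR_n = 0.75×0.6×58×0.25×3.375 = 22.0 kips; take 18.2 kips (yield).
Tension yield (gross): A_g = 1.3125×0.25 = 0.32813 in². φR_n = 0.90 × 36 × 0.32813 = 10.6 kips.
Governing: min(14.1, 18.2, 10.6) = 10.6 kips → gross-section yield.

10.6 kips (gross-section yield governs)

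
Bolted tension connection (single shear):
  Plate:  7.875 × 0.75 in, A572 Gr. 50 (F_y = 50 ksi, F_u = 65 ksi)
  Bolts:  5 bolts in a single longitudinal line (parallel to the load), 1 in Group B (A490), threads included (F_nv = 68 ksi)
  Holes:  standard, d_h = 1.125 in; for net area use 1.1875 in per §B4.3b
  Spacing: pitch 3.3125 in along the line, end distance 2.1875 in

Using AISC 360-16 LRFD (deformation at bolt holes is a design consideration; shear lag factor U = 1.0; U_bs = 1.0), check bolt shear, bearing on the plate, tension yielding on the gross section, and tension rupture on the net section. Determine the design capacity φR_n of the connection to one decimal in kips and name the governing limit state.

Bolt shear: A_b = π(1)²/4 = 0.7854 in². φR_n = 0.75 × 68 × 0.7854 × 5 × 1 = 200.3 kips.
Bearing (0.75 in plate, F_u = 65 ksi): end bolts L_c = 2.1875 − 1.125/2 = 1.625, R_n = min(1.2×1.625×0.75×65, 2.4×1×0.75×65) = 95.063 kips/bolt; interior L_c = 3.3125 − 1.125 = 2.1875, R_n = 117 kips/bolt. φR_n = 0.75 × (1×95.063 + 4×117) = 422.3 kips.
Tension yield (gross): A_g = 7.875×0.75 = 5.9063 in². φR_n = 0.90 × 50 × 5.9063 = 265.8 kips.
Tension rupture (net): A_n = (7.875 − 1×1.1875)×0.75 = 5.0156 in² (U = 1.0, A_e = A_n). φR_n = 0.75 × 65 × 5.0156 = 244.5 kips.
Governing: min(200.3, 422.3, 265.8, 244.5) = 200.3 kips → bolt shear.

200.3 kips (bolt shear governs)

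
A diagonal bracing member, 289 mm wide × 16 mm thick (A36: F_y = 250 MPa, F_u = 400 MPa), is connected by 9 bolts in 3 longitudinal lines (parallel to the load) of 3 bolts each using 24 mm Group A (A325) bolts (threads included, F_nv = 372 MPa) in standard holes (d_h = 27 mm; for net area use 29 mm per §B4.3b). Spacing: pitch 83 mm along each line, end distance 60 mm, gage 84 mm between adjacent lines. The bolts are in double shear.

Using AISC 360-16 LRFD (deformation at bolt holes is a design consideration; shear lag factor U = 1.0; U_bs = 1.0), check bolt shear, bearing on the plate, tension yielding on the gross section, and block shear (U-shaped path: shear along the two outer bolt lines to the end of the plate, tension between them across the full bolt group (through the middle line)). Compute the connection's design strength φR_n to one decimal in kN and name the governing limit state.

1040.4 kN (gross-section yield governs)

Bolt shear: A_b = π(24)²/4 = 452.39 mm². φR_n = 0.75 × 372 × 452.39 × 9 × 2 = 2271.9 kN.
Bearing (16 mm plate, F_u = 400 MPa): end bolts L_c = 60 − 27/2 = 46.5, R_n = min(1.2×46.5×16×400, 2.4×24×16×400) = 357.12 kN/bolt; interior L_c = 83 − 27 = 56, R_n = 368.64 kN/bolt. φR_n = 0.75 × (3×357.12 + 6×368.64) = 2462.4 kN.
Tension yield (gross): A_g = 289×16 = 4624 mm². φR_n = 0.90 × 250 × 4624 = 1040.4 kN.
Block shear: shear path 2×[60+2×83] = 2×226 mm, A_gv = 7232, A_nv = 2×(226 − 2.5×29)×16 = 4912 mm²; tension across gage: (168 − 2×29)×16 = 1760 mm². R_n = min(0.6×400×4912, 0.6×250×7232) + 1.0×400×1760 = min(1178.9, 1084.8) + 704 = 1788.8 kN. φR_n = 0.75 × 1788.8 = 1341.6 kN.
Governing: min(2271.9, 2462.4, 1040.4, 1341.6) = 1040.4 kN → gross-section yield.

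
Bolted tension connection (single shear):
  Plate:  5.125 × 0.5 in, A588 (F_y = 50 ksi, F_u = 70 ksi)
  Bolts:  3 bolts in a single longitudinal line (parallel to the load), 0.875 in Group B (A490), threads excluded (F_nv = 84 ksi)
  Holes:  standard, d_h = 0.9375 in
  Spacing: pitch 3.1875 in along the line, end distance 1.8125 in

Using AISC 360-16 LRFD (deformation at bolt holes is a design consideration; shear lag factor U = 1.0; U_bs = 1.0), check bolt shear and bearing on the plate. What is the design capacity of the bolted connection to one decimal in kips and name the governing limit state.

Bolt shear: A_b = π(0.875)²/4 = 0.60132 in². φR_n = 0.75 × 84 × 0.60132 × 3 × 1 = 113.6 kips.
Bearing (0.5 in plate, F_u = 70 ksi): end bolts L_c = 1.8125 − 0.9375/2 = 1.34375, R_n = min(1.2×1.34375×0.5×70, 2.4×0.875×0.5×70) = 56.438 kips/bolt; interior L_c = 3.1875 − 0.9375 = 2.25, R_n = 73.5 kips/bolt. φR_n = 0.75 × (1×56.438 + 2×73.5) = 152.6 kips.
Governing: min(113.6, 152.6) = 113.6 kips → bolt shear.

113.6 kips (bolt shear governs)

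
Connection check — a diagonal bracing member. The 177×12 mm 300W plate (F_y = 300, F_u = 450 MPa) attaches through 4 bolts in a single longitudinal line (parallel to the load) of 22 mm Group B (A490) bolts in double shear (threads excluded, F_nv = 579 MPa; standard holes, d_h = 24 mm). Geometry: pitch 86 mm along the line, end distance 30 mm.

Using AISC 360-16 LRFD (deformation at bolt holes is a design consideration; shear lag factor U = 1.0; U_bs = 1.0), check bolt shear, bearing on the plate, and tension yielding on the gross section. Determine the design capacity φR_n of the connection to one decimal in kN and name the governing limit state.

573.5 kN (gross-section yield governs)

Bolt shear: A_b = π(22)²/4 = 380.13 mm². φR_n = 0.75 × 579 × 380.13 × 4 × 2 = 1320.6 kN.
Bearing (12 mm plate, F_u = 450 MPa): end bolts L_c = 30 − 24/2 = 18, R_n = min(1.2×18×12×450, 2.4×22×12×450) = 116.64 kN/bolt; interior L_c = 86 − 24 = 62, R_n = 285.12 kN/bolt. φR_n = 0.75 × (1×116.64 + 3×285.12) = 729.0 kN.
Tension yield (gross): A_g = 177×12 = 2124 mm². φR_n = 0.90 × 300 × 2124 = 573.5 kN.
Governing: min(1320.6, 729.0, 573.5) = 573.5 kN → gross-section yield.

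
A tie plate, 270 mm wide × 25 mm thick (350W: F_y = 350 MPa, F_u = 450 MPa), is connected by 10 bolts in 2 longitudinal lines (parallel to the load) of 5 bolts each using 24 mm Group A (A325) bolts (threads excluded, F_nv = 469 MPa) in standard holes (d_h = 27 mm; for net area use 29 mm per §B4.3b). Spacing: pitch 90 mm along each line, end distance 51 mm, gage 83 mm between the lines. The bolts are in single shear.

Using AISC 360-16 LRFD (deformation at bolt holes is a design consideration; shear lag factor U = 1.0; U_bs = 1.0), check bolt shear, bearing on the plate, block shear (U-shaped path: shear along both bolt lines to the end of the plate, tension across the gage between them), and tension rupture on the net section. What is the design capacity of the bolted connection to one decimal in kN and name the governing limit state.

Bolt shear: A_b = π(24)²/4 = 452.39 mm². φR_n = 0.75 × 469 × 452.39 × 10 × 1 = 1591.3 kN.
Bearing (25 mm plate, F_u = 450 MPa): end bolts L_c = 51 − 27/2 = 37.5, R_n = min(1.2×37.5×25×450, 2.4×24×25×450) = 506.25 kN/bolt; interior L_c = 90 − 27 = 63, R_n = 648 kN/bolt. φR_n = 0.75 × (2×506.25 + 8×648) = 4647.4 kN.
Block shear: shear path 2×[51+4×90] = 2×411 mm, A_gv = 20550, A_nv = 2×(411 − 4.5×29)×25 = 14025 mm²; tension across gage: (83 − 1×29)×25 = 1350 mm². R_n = min(0.6×450×14025, 0.6×350×20550) + 1.0×450×1350 = min(3786.8, 4315.5) + 607.5 = 4394.3 kN. φR_n = 0.75 × 4394.3 = 3295.7 kN.
Tension rupture (net): A_n = (270 − 2×29)×25 = 5300 mm² (U = 1.0, A_e = A_n). φR_n = 0.75 × 450 × 5300 = 1788.8 kN.
Governing: min(1591.3, 4647.4, 3295.7, 1788.8) = 1591.3 kN → bolt shear.

1591.3 kN (bolt shear governs)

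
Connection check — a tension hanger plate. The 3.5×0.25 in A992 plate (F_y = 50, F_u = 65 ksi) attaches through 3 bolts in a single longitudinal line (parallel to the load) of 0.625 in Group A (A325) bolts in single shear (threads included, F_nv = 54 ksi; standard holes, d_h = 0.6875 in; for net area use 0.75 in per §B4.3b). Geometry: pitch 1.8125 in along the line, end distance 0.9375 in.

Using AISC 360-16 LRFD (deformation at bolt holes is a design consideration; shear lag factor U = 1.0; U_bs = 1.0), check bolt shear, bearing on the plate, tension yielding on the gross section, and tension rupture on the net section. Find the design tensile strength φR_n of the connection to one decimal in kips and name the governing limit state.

33.5 kips (net-section rupture governs)

Bolt shear: A_b = π(0.625)²/4 = 0.3068 in². φR_n = 0.75 × 54 × 0.3068 × 3 × 1 = 37.3 kips.
Bearing (0.25 in plate, F_u = 65 ksi): end bolts L_c = 0.9375 − 0.6875/2 = 0.59375, R_n = min(1.2×0.59375×0.25×65, 2.4×0.625×0.25×65) = 11.578 kips/bolt; interior L_c = 1.8125 − 0.6875 = 1.125, R_n = 21.938 kips/bolt. φR_n = 0.75 × (1×11.578 + 2×21.938) = 41.6 kips.
Tension yield (gross): A_g = 3.5×0.25 = 0.875 in². φR_n = 0.90 × 50 × 0.875 = 39.4 kips.
Tension rupture (net): A_n = (3.5 − 1×0.75)×0.25 = 0.6875 in² (U = 1.0, A_e = A_n). φR_n = 0.75 × 65 × 0.6875 = 33.5 kips.
Governing: min(37.3, 41.6, 39.4, 33.5) = 33.5 kips → net-section rupture.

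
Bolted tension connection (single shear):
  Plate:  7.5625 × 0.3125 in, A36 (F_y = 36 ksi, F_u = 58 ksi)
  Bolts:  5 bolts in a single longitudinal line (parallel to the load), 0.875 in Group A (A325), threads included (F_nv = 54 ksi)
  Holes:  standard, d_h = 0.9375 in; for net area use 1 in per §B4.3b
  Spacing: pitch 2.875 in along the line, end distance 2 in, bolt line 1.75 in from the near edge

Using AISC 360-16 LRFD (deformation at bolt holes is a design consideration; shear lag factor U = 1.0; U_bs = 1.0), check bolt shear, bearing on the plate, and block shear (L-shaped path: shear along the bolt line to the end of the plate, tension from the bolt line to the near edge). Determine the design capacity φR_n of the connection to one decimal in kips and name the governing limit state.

85.3 kips (block shear governs)

Bolt shear: A_b = π(0.875)²/4 = 0.60132 in². φR_n = 0.75 × 54 × 0.60132 × 5 × 1 = 121.8 kips.
Bearing (0.3125 in plate, F_u = 58 ksi): end bolts L_c = 2 − 0.9375/2 = 1.53125, R_n = min(1.2×1.53125×0.3125×58, 2.4×0.875×0.3125×58) = 33.305 kips/bolt; interior L_c = 2.875 − 0.9375 = 1.9375, R_n = 38.063 kips/bolt. φR_n = 0.75 × (1×33.305 + 4×38.063) = 139.2 kips.
Block shear: shear path 1×[2+4×2.875] = 1×13.5 in, A_gv = 4.2188, A_nv = 1×(13.5 − 4.5×1)×0.3125 = 2.8125 in²; tension to near edge: (1.75 − 0.5×1)×0.3125 = 0.39063 in². R_n = min(0.6×58×2.8125, 0.6×36×4.2188) + 1.0×58×0.39063 = min(97.875, 91.126) + 22.657 = 113.78 kips. φR_n = 0.75 × 113.78 = 85.3 kips.
Governing: min(121.8, 139.2, 85.3) = 85.3 kips → block shear.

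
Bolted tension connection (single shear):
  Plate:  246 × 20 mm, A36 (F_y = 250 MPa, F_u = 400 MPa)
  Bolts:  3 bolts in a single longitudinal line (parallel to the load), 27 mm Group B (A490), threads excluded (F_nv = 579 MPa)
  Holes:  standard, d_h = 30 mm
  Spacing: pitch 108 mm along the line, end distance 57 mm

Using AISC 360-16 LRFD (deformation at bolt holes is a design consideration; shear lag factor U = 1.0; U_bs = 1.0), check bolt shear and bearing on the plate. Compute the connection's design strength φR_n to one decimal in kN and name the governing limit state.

745.9 kN (bolt shear governs)

Bolt shear: A_b = π(27)²/4 = 572.56 mm². φR_n = 0.75 × 579 × 572.56 × 3 × 1 = 745.9 kN.
Bearing (20 mm plate, F_u = 400 MPa): end bolts L_c = 57 − 30/2 = 42, R_n = min(1.2×42×20×400, 2.4×27×20×400) = 403.2 kN/bolt; interior L_c = 108 − 30 = 78, R_n = 518.4 kN/bolt. φR_n = 0.75 × (1×403.2 + 2×518.4) = 1080.0 kN.
Governing: min(745.9, 1080.0) = 745.9 kN → bolt shear.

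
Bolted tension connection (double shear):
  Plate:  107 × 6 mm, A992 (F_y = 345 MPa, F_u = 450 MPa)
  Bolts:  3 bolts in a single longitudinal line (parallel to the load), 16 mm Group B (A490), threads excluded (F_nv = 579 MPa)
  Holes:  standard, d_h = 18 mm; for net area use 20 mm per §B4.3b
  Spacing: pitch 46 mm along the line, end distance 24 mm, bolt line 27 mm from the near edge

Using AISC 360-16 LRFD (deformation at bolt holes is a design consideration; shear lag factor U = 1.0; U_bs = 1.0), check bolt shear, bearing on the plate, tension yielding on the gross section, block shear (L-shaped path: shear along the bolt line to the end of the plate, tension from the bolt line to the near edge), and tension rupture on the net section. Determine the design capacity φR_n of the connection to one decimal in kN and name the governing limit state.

Bolt shear: A_b = π(16)²/4 = 201.06 mm². φR_n = 0.75 × 579 × 201.06 × 3 × 2 = 523.9 kN.
Bearing (6 mm plate, F_u = 450 MPa): end bolts L_c = 24 − 18/2 = 15, R_n = min(1.2×15×6×450, 2.4×16×6×450) = 48.6 kN/bolt; interior L_c = 46 − 18 = 28, R_n = 90.72 kN/bolt. φR_n = 0.75 × (1×48.6 + 2×90.72) = 172.5 kN.
Tension yield (gross): A_g = 107×6 = 642 mm². φR_n = 0.90 × 345 × 642 = 199.3 kN.
Block shear: shear path 1×[24+2×46] = 1×116 mm, A_gv = 696, A_nv = 1×(116 − 2.5×20)×6 = 396 mm²; tension to near edge: (27 − 0.5×20)×6 = 102 mm². R_n = min(0.6×450×396, 0.6×345×696) + 1.0×450×102 = min(106.92, 144.07) + 45.9 = 152.82 kN. φR_n = 0.75 × 152.82 = 114.6 kN.
Tension rupture (net): A_n = (107 − 1×20)×6 = 522 mm² (U = 1.0, A_e = A_n). φR_n = 0.75 × 450 × 522 = 176.2 kN.
Governing: min(523.9, 172.5, 199.3, 114.6, 176.2) = 114.6 kN → block shear.

114.6 kN (block shear governs)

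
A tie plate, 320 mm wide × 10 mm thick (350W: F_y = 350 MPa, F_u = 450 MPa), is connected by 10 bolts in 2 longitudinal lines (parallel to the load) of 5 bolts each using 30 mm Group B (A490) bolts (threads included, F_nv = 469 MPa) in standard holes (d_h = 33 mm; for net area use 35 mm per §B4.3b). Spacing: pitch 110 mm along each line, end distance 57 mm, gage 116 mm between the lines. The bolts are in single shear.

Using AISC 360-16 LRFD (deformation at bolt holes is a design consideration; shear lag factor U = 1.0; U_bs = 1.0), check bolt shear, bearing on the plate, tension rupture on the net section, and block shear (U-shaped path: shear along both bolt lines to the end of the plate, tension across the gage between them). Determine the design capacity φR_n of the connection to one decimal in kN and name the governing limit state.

Bolt shear: A_b = π(30)²/4 = 706.86 mm². φR_n = 0.75 × 469 × 706.86 × 10 × 1 = 2486.4 kN.
Bearing (10 mm plate, F_u = 450 MPa): end bolts L_c = 57 − 33/2 = 40.5, R_n = min(1.2×40.5×10×450, 2.4×30×10×450) = 218.7 kN/bolt; interior L_c = 110 − 33 = 77, R_n = 324 kN/bolt. φR_n = 0.75 × (2×218.7 + 8×324) = 2272.1 kN.
Tension rupture (net): A_n = (320 − 2×35)×10 = 2500 mm² (U = 1.0, A_e = A_n). φR_n = 0.75 × 450 × 2500 = 843.8 kN.
Block shear: shear path 2×[57+4×110] = 2×497 mm, A_gv = 9940, A_nv = 2×(497 − 4.5×35)×10 = 6790 mm²; tension across gage: (116 − 1×35)×10 = 810 mm². R_n = min(0.6×450×6790, 0.6×350×9940) + 1.0×450×810 = min(1833.3, 2087.4) + 364.5 = 2197.8 kN. φR_n = 0.75 × 2197.8 = 1648.4 kN.
Governing: min(2486.4, 2272.1, 843.8, 1648.4) = 843.8 kN → net-section rupture.

843.8 kN (net-section rupture governs)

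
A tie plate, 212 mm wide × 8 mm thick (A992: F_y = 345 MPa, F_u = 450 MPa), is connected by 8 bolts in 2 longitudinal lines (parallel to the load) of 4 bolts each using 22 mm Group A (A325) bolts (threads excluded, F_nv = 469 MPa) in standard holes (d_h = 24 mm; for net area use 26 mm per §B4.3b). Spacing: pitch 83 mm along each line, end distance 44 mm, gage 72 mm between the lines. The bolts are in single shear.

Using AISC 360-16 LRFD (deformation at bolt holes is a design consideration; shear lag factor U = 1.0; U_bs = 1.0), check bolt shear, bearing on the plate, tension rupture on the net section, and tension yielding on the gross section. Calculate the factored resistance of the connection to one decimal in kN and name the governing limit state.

432.0 kN (net-section rupture governs)

Bolt shear: A_b = π(22)²/4 = 380.13 mm². φR_n = 0.75 × 469 × 380.13 × 8 × 1 = 1069.7 kN.
Bearing (8 mm plate, F_u = 450 MPa): end bolts L_c = 44 − 24/2 = 32, R_n = min(1.2×32×8×450, 2.4×22×8×450) = 138.24 kN/bolt; interior L_c = 83 − 24 = 59, R_n = 190.08 kN/bolt. φR_n = 0.75 × (2×138.24 + 6×190.08) = 1062.7 kN.
Tension rupture (net): A_n = (212 − 2×26)×8 = 1280 mm² (U = 1.0, A_e = A_n). φR_n = 0.75 × 450 × 1280 = 432.0 kN.
Tension yield (gross): A_g = 212×8 = 1696 mm². φR_n = 0.90 × 345 × 1696 = 526.6 kN.
Governing: min(1069.7, 1062.7, 432.0, 526.6) = 432.0 kN → net-section rupture.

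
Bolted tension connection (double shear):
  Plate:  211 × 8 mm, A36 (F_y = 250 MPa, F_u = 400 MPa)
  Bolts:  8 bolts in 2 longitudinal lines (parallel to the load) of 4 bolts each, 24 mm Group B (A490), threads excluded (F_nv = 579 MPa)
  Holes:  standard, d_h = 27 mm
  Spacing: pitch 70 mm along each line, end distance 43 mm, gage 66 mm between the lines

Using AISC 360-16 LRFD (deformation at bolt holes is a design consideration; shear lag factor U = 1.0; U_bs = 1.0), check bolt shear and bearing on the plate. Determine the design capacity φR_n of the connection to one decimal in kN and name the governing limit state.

913.0 kN (bearing governs)

Bolt shear: A_b = π(24)²/4 = 452.39 mm². φR_n = 0.75 × 579 × 452.39 × 8 × 2 = 3143.2 kN.
Bearing (8 mm plate, F_u = 400 MPa): end bolts L_c = 43 − 27/2 = 29.5, R_n = min(1.2×29.5×8×400, 2.4×24×8×400) = 113.28 kN/bolt; interior L_c = 70 − 27 = 43, R_n = 165.12 kN/bolt. φR_n = 0.75 × (2×113.28 + 6×165.12) = 913.0 kN.
Governing: min(3143.2, 913.0) = 913.0 kN → bearing.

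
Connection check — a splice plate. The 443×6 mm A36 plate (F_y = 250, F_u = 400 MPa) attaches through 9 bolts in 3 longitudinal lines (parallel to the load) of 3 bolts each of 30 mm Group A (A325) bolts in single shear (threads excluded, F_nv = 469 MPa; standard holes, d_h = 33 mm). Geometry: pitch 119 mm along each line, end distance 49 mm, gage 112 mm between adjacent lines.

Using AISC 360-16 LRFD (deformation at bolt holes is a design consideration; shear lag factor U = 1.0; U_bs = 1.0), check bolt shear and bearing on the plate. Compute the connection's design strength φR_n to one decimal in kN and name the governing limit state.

Bolt shear: A_b = π(30)²/4 = 706.86 mm². φR_n = 0.75 × 469 × 706.86 × 9 × 1 = 2237.7 kN.
Bearing (6 mm plate, F_u = 400 MPa): end bolts L_c = 49 − 33/2 = 32.5, R_n = min(1.2×32.5×6×400, 2.4×30×6×400) = 93.6 kN/bolt; interior L_c = 119 − 33 = 86, R_n = 172.8 kN/bolt. φR_n = 0.75 × (3×93.6 + 6×172.8) = 988.2 kN.
Governing: min(2237.7, 988.2) = 988.2 kN → bearing.

988.2 kN (bearing governs)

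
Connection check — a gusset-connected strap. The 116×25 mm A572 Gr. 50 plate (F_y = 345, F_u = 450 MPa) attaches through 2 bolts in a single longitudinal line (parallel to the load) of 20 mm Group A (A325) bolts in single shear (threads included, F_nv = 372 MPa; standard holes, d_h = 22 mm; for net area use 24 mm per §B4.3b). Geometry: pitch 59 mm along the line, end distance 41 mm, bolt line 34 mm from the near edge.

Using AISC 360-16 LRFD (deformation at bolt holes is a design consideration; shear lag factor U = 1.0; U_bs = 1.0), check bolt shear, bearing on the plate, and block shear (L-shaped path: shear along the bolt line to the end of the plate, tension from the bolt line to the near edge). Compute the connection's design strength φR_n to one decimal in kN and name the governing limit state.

Bolt shear: A_b = π(20)²/4 = 314.16 mm². φR_n = 0.75 × 372 × 314.16 × 2 × 1 = 175.3 kN.
Bearing (25 mm plate, F_u = 450 MPa): end bolts L_c = 41 − 22/2 = 30, R_n = min(1.2×30×25×450, 2.4×20×25×450) = 405 kN/bolt; interior L_c = 59 − 22 = 37, R_n = 499.5 kN/bolt. φR_n = 0.75 × (1×405 + 1×499.5) = 678.4 kN.
Block shear: shear path 1×[41+1×59] = 1×100 mm, A_gv = 2500, A_nv = 1×(100 − 1.5×24)×25 = 1600 mm²; tension to near edge: (34 − 0.5×24)×25 = 550 mm². R_n = min(0.6×450×1600, 0.6×345×2500) + 1.0×450×550 = min(432, 517.5) + 247.5 = 679.5 kN. φR_n = 0.75 × 679.5 = 509.6 kN.
Governing: min(175.3, 678.4, 509.6) = 175.3 kN → bolt shear.

175.3 kN (bolt shear governs)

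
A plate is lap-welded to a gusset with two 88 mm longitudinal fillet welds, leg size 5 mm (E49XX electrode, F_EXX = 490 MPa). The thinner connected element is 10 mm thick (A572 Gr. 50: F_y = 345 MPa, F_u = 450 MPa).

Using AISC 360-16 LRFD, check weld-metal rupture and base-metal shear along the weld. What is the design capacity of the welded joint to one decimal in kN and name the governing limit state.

Weld metal: throat = 0.707×5 = 3.535 mm, L = 2×88 = 176 mm. φR_n = 0.75 × 0.6 × 490 × 3.535 × 176 = 137.2 kN.
Base metal shear (10 mm plate): yield φR_n = 1.0×0.6×345×10×176 = 364.3 kN; rupture φR_n = 0.75×0.6×450×10×176 = 356.4 kN; take 356.4 kN (rupture).
Governing: min(137.2, 356.4) = 137.2 kN → weld metal.

137.2 kN (weld metal governs)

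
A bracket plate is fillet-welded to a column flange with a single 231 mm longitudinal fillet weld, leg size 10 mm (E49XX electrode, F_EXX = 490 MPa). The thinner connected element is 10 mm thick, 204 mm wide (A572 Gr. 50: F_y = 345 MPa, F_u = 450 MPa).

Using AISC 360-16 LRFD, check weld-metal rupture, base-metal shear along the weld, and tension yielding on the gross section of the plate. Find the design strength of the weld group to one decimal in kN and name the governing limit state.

Weld metal: throat = 0.707×10 = 7.07 mm, L = 231 mm. φR_n = 0.75 × 0.6 × 490 × 7.07 × 231 = 360.1 kN.
Base metal shear (10 mm plate): yield φR_n = 1.0×0.6×345×10×231 = 478.2 kN; rupture φR_n = 0.75×0.6×450×10×231 = 467.8 kN; take 467.8 kN (rupture).
Tension yield (gross): A_g = 204×10 = 2040 mm². φR_n = 0.90 × 345 × 2040 = 633.4 kN.
Governing: min(360.1, 467.8, 633.4) = 360.1 kN → weld metal.

360.1 kN (weld metal governs)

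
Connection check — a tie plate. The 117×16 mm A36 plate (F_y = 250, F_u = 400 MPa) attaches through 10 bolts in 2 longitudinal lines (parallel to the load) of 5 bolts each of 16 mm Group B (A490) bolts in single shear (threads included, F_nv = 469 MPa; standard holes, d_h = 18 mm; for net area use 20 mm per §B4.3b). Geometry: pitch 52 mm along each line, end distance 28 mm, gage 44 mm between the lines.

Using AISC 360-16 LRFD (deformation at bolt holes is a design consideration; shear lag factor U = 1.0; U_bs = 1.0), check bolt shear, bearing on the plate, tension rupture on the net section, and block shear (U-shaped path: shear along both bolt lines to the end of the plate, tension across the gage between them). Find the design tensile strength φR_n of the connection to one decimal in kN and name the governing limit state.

Bolt shear: A_b = π(16)²/4 = 201.06 mm². φR_n = 0.75 × 469 × 201.06 × 10 × 1 = 707.2 kN.
Bearing (16 mm plate, F_u = 400 MPa): end bolts L_c = 28 − 18/2 = 19, R_n = min(1.2×19×16×400, 2.4×16×16×400) = 145.92 kN/bolt; interior L_c = 52 − 18 = 34, R_n = 245.76 kN/bolt. φR_n = 0.75 × (2×145.92 + 8×245.76) = 1693.4 kN.
Tension rupture (net): A_n = (117 − 2×20)×16 = 1232 mm² (U = 1.0, A_e = A_n). φR_n = 0.75 × 400 × 1232 = 369.6 kN.
Block shear: shear path 2×[28+4×52] = 2×236 mm, A_gv = 7552, A_nv = 2×(236 − 4.5×20)×16 = 4672 mm²; tension across gage: (44 − 1×20)×16 = 384 mm². R_n = min(0.6×400×4672, 0.6×250×7552) + 1.0×400×384 = min(1121.3, 1132.8) + 153.6 = 1274.9 kN. φR_n = 0.75 × 1274.9 = 956.2 kN.
Governing: min(707.2, 1693.4, 369.6, 956.2) = 369.6 kN → net-section rupture.

369.6 kN (net-section rupture governs)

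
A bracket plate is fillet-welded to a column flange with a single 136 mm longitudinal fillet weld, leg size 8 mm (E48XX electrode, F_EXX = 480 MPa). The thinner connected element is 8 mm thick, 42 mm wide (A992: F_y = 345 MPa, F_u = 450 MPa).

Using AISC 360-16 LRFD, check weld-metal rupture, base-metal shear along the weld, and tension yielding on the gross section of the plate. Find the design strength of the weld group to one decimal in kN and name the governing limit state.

Weld metal: throat = 0.707×8 = 5.656 mm, L = 136 mm. φR_n = 0.75 × 0.6 × 480 × 5.656 × 136 = 166.2 kN.
Base metal shear (8 mm plate): yield φR_n = 1.0×0.6×345×8×136 = 225.2 kN; rupture φR_n = 0.75×0.6×450×8×136 = 220.3 kN; take 220.3 kN (rupture).
Tension yield (gross): A_g = 42×8 = 336 mm². φR_n = 0.90 × 345 × 336 = 104.3 kN.
Governing: min(166.2, 220.3, 104.3) = 104.3 kN → gross-section yield.

104.3 kN (gross-section yield governs)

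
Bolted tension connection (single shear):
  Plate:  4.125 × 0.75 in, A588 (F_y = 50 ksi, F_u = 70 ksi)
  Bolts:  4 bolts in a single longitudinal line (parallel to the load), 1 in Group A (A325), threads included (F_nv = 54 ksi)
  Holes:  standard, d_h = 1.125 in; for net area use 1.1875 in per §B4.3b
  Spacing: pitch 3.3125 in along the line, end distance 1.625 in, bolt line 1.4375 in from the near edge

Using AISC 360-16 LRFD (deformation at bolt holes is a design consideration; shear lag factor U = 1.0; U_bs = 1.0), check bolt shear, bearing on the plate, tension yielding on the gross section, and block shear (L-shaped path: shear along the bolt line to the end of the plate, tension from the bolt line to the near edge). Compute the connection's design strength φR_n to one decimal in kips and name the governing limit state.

Bolt shear: A_b = π(1)²/4 = 0.7854 in². φR_n = 0.75 × 54 × 0.7854 × 4 × 1 = 127.2 kips.
Bearing (0.75 in plate, F_u = 70 ksi): end bolts L_c = 1.625 − 1.125/2 = 1.0625, R_n = min(1.2×1.0625×0.75×70, 2.4×1×0.75×70) = 66.938 kips/bolt; interior L_c = 3.3125 − 1.125 = 2.1875, R_n = 126 kips/bolt. φR_n = 0.75 × (1×66.938 + 3×126) = 333.7 kips.
Tension yield (gross): A_g = 4.125×0.75 = 3.0938 in². φR_n = 0.90 × 50 × 3.0938 = 139.2 kips.
Block shear: shear path 1×[1.625+3×3.3125] = 1×11.5625 in, A_gv = 8.6719, A_nv = 1×(11.5625 − 3.5×1.1875)×0.75 = 5.5547 in²; tension to near edge: (1.4375 − 0.5×1.1875)×0.75 = 0.63281 in². R_n = min(0.6×70×5.5547, 0.6×50×8.6719) + 1.0×70×0.63281 = min(233.3, 260.16) + 44.297 = 277.6 kips. φR_n = 0.75 × 277.6 = 208.2 kips.
Governing: min(127.2, 333.7, 139.2, 208.2) = 127.2 kips → bolt shear.

127.2 kips (bolt shear governs)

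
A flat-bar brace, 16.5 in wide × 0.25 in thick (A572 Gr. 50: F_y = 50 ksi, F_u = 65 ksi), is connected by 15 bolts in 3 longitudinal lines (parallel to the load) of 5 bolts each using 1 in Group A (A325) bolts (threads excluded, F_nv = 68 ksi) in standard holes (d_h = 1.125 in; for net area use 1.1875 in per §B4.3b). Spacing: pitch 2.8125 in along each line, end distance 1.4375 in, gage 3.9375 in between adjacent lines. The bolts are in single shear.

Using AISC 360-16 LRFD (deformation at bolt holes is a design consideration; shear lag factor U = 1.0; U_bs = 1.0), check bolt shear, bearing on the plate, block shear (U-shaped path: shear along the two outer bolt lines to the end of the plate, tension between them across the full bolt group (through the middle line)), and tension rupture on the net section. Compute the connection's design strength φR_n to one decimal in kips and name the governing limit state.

Bolt shear: A_b = π(1)²/4 = 0.7854 in². φR_n = 0.75 × 68 × 0.7854 × 15 × 1 = 600.8 kips.
Bearing (0.25 in plate, F_u = 65 ksi): end bolts L_c = 1.4375 − 1.125/2 = 0.875, R_n = min(1.2×0.875×0.25×65, 2.4×1×0.25×65) = 17.063 kips/bolt; interior L_c = 2.8125 − 1.125 = 1.6875, R_n = 32.906 kips/bolt. φR_n = 0.75 × (3×17.063 + 12×32.906) = 334.5 kips.
Block shear: shear path 2×[1.4375+4×2.8125] = 2×12.6875 in, A_gv = 6.3438, A_nv = 2×(12.6875 − 4.5×1.1875)×0.25 = 3.6719 in²; tension across gage: (7.875 − 2×1.1875)×0.25 = 1.375 in². R_n = min(0.6×65×3.6719, 0.6×50×6.3438) + 1.0×65×1.375 = min(143.2, 190.31) + 89.375 = 232.58 kips. φR_n = 0.75 × 232.58 = 174.4 kips.
Tension rupture (net): A_n = (16.5 − 3×1.1875)×0.25 = 3.2344 in² (U = 1.0, A_e = A_n). φR_n = 0.75 × 65 × 3.2344 = 157.7 kips.
Governing: min(600.8, 334.5, 174.4, 157.7) = 157.7 kips → net-section rupture.

157.7 kips (net-section rupture governs)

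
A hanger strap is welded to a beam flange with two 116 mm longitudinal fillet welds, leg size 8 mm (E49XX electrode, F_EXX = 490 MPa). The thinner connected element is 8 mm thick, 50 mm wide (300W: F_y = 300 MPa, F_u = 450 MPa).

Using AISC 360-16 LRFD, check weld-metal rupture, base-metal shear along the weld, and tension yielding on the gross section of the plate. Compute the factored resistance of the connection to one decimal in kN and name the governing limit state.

108.0 kN (gross-section yield governs)

Weld metal: throat = 0.707×8 = 5.656 mm, L = 2×116 = 232 mm. φR_n = 0.75 × 0.6 × 490 × 5.656 × 232 = 289.3 kN.
Base metal shear (8 mm plate): yield φR_n = 1.0×0.6×300×8×232 = 334.1 kN; rupture φR_n = 0.75×0.6×450×8×232 = 375.8 kN; take 334.1 kN (yield).
Tension yield (gross): A_g = 50×8 = 400 mm². φR_n = 0.90 × 300 × 400 = 108.0 kN.
Governing: min(289.3, 334.1, 108.0) = 108.0 kN → gross-section yield.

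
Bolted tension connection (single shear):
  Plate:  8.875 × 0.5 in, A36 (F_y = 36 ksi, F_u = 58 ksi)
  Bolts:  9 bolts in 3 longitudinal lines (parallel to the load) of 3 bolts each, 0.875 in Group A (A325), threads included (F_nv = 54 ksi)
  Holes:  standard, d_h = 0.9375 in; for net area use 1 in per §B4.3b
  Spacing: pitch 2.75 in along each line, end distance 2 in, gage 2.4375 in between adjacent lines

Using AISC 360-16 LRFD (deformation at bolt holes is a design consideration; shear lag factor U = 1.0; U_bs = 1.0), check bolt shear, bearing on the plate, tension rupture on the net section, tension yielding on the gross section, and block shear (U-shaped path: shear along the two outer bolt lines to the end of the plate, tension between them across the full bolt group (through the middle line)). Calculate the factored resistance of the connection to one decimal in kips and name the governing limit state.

127.8 kips (net-section rupture governs)

Bolt shear: A_b = π(0.875)²/4 = 0.60132 in². φR_n = 0.75 × 54 × 0.60132 × 9 × 1 = 219.2 kips.
Bearing (0.5 in plate, F_u = 58 ksi): end bolts L_c = 2 − 0.9375/2 = 1.53125, R_n = min(1.2×1.53125×0.5×58, 2.4×0.875×0.5×58) = 53.288 kips/bolt; interior L_c = 2.75 − 0.9375 = 1.8125, R_n = 60.9 kips/bolt. φR_n = 0.75 × (3×53.288 + 6×60.9) = 393.9 kips.
Tension rupture (net): A_n = (8.875 − 3×1)×0.5 = 2.9375 in² (U = 1.0, A_e = A_n). φR_n = 0.75 × 58 × 2.9375 = 127.8 kips.
Tension yield (gross): A_g = 8.875×0.5 = 4.4375 in². φR_n = 0.90 × 36 × 4.4375 = 143.8 kips.
Block shear: shear path 2×[2+2×2.75] = 2×7.5 in, A_gv = 7.5, A_nv = 2×(7.5 − 2.5×1)×0.5 = 5 in²; tension across gage: (4.875 − 2×1)×0.5 = 1.4375 in². R_n = min(0.6×58×5, 0.6×36×7.5) + 1.0×58×1.4375 = min(174, 162) + 83.375 = 245.38 kips. φR_n = 0.75 × 245.38 = 184.0 kips.
Governing: min(219.2, 393.9, 127.8, 143.8, 184.0) = 127.8 kips → net-section rupture.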